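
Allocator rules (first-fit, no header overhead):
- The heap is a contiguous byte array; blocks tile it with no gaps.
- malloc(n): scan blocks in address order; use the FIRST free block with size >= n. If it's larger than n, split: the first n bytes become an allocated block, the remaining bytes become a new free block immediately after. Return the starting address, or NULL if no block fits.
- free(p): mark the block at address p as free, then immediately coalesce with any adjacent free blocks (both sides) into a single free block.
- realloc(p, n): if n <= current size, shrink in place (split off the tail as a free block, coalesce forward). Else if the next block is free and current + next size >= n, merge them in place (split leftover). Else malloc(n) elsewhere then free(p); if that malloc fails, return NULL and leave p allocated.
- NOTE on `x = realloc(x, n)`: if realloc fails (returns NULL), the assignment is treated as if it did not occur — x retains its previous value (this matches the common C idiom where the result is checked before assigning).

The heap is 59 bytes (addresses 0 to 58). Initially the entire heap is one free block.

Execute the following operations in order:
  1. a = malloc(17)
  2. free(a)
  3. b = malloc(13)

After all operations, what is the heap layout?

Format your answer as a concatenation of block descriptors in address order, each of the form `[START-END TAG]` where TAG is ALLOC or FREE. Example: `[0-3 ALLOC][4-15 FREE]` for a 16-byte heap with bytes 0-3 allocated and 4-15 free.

Op 1: a = malloc(17) -> a = 0; heap: [0-16 ALLOC][17-58 FREE]
Op 2: free(a) -> (freed a); heap: [0-58 FREE]
Op 3: b = malloc(13) -> b = 0; heap: [0-12 ALLOC][13-58 FREE]

Answer: [0-12 ALLOC][13-58 FREE]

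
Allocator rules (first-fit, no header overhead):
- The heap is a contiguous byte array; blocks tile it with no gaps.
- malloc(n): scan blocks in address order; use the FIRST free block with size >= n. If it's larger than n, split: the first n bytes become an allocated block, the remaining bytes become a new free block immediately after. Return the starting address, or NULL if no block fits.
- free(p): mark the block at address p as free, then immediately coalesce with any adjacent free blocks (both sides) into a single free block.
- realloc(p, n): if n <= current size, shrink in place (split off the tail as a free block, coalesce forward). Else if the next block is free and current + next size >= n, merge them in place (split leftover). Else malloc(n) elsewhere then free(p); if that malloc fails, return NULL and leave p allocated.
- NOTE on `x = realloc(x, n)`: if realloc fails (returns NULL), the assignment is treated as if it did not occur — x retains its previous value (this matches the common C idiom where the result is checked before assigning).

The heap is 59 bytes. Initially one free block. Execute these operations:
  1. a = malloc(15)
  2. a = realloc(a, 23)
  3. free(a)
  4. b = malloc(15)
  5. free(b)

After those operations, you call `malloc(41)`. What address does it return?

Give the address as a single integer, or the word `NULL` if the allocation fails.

Answer: 0

Derivation:
Op 1: a = malloc(15) -> a = 0; heap: [0-14 ALLOC][15-58 FREE]
Op 2: a = realloc(a, 23) -> a = 0; heap: [0-22 ALLOC][23-58 FREE]
Op 3: free(a) -> (freed a); heap: [0-58 FREE]
Op 4: b = malloc(15) -> b = 0; heap: [0-14 ALLOC][15-58 FREE]
Op 5: free(b) -> (freed b); heap: [0-58 FREE]
malloc(41): first-fit scan over [0-58 FREE] -> 0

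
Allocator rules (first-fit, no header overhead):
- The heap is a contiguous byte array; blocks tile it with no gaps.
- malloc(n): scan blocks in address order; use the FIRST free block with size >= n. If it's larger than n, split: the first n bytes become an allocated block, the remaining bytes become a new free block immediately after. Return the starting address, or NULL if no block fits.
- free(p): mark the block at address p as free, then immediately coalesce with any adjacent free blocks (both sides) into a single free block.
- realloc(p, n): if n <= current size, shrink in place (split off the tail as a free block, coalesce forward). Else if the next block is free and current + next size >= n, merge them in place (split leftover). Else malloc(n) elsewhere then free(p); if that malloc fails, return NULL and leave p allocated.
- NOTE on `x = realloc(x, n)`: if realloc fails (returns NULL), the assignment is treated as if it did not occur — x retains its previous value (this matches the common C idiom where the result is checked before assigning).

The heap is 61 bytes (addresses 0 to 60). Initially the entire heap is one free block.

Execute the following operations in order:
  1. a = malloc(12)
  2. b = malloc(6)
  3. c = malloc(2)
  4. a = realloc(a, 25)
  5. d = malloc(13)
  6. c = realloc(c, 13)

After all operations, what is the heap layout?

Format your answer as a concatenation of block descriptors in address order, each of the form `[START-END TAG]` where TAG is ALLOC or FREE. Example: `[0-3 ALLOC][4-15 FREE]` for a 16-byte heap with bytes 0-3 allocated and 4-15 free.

Op 1: a = malloc(12) -> a = 0; heap: [0-11 ALLOC][12-60 FREE]
Op 2: b = malloc(6) -> b = 12; heap: [0-11 ALLOC][12-17 ALLOC][18-60 FREE]
Op 3: c = malloc(2) -> c = 18; heap: [0-11 ALLOC][12-17 ALLOC][18-19 ALLOC][20-60 FREE]
Op 4: a = realloc(a, 25) -> a = 20; heap: [0-11 FREE][12-17 ALLOC][18-19 ALLOC][20-44 ALLOC][45-60 FREE]
Op 5: d = malloc(13) -> d = 45; heap: [0-11 FREE][12-17 ALLOC][18-19 ALLOC][20-44 ALLOC][45-57 ALLOC][58-60 FREE]
Op 6: c = realloc(c, 13) -> NULL (c unchanged); heap: [0-11 FREE][12-17 ALLOC][18-19 ALLOC][20-44 ALLOC][45-57 ALLOC][58-60 FREE]

Answer: [0-11 FREE][12-17 ALLOC][18-19 ALLOC][20-44 ALLOC][45-57 ALLOC][58-60 FREE]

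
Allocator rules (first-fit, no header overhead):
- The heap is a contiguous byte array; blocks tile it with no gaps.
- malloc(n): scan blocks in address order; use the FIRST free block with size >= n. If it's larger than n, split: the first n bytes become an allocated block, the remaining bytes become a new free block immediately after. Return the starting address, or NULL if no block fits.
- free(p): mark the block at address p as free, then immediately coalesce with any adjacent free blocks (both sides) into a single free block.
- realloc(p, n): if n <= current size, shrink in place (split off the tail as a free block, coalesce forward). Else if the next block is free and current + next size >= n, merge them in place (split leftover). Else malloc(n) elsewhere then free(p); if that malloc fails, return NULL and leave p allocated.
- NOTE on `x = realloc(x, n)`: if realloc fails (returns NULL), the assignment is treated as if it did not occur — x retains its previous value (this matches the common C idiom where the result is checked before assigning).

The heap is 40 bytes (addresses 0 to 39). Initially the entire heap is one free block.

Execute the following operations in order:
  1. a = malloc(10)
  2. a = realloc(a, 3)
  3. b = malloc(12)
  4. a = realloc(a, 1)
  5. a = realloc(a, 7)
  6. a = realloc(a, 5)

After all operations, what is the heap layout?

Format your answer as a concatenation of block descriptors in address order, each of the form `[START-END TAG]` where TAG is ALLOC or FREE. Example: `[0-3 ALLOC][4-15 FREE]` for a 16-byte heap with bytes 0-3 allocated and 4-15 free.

Op 1: a = malloc(10) -> a = 0; heap: [0-9 ALLOC][10-39 FREE]
Op 2: a = realloc(a, 3) -> a = 0; heap: [0-2 ALLOC][3-39 FREE]
Op 3: b = malloc(12) -> b = 3; heap: [0-2 ALLOC][3-14 ALLOC][15-39 FREE]
Op 4: a = realloc(a, 1) -> a = 0; heap: [0-0 ALLOC][1-2 FREE][3-14 ALLOC][15-39 FREE]
Op 5: a = realloc(a, 7) -> a = 15; heap: [0-2 FREE][3-14 ALLOC][15-21 ALLOC][22-39 FREE]
Op 6: a = realloc(a, 5) -> a = 15; heap: [0-2 FREE][3-14 ALLOC][15-19 ALLOC][20-39 FREE]

Answer: [0-2 FREE][3-14 ALLOC][15-19 ALLOC][20-39 FREE]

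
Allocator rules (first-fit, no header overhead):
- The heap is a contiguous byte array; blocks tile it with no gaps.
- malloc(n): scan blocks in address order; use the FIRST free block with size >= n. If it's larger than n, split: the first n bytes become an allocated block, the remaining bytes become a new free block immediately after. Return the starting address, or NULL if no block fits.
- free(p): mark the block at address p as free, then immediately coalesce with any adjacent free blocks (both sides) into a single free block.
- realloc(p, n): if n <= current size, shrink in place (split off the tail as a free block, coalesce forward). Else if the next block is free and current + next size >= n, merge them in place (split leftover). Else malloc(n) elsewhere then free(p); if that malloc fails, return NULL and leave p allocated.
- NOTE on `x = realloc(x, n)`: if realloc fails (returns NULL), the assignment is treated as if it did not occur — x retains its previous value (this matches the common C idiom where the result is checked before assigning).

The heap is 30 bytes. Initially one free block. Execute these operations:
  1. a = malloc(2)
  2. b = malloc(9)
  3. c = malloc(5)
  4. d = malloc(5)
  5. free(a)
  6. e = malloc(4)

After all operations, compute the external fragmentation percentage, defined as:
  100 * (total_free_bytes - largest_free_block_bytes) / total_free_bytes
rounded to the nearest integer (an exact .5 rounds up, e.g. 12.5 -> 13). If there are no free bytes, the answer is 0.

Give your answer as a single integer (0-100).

Answer: 29

Derivation:
Op 1: a = malloc(2) -> a = 0; heap: [0-1 ALLOC][2-29 FREE]
Op 2: b = malloc(9) -> b = 2; heap: [0-1 ALLOC][2-10 ALLOC][11-29 FREE]
Op 3: c = malloc(5) -> c = 11; heap: [0-1 ALLOC][2-10 ALLOC][11-15 ALLOC][16-29 FREE]
Op 4: d = malloc(5) -> d = 16; heap: [0-1 ALLOC][2-10 ALLOC][11-15 ALLOC][16-20 ALLOC][21-29 FREE]
Op 5: free(a) -> (freed a); heap: [0-1 FREE][2-10 ALLOC][11-15 ALLOC][16-20 ALLOC][21-29 FREE]
Op 6: e = malloc(4) -> e = 21; heap: [0-1 FREE][2-10 ALLOC][11-15 ALLOC][16-20 ALLOC][21-24 ALLOC][25-29 FREE]
Free blocks: [2 5] total_free=7 largest=5 -> 100*(7-5)/7 = 200/7 ≈ 28.571 -> rounds to 29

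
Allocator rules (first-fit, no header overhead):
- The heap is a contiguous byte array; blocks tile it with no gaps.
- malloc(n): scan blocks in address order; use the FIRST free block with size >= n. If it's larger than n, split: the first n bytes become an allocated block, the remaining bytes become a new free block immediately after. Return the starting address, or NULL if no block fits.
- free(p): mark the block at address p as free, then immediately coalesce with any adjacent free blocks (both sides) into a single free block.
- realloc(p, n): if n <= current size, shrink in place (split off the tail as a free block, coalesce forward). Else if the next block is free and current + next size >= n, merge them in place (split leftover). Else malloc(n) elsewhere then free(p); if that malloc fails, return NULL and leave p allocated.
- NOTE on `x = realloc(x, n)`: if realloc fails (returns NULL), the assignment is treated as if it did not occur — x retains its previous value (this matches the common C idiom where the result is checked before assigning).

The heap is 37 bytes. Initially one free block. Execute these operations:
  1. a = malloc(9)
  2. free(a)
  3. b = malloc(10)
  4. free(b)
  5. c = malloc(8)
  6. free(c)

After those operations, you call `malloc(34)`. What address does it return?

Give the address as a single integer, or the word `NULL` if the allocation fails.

Answer: 0

Derivation:
Op 1: a = malloc(9) -> a = 0; heap: [0-8 ALLOC][9-36 FREE]
Op 2: free(a) -> (freed a); heap: [0-36 FREE]
Op 3: b = malloc(10) -> b = 0; heap: [0-9 ALLOC][10-36 FREE]
Op 4: free(b) -> (freed b); heap: [0-36 FREE]
Op 5: c = malloc(8) -> c = 0; heap: [0-7 ALLOC][8-36 FREE]
Op 6: free(c) -> (freed c); heap: [0-36 FREE]
malloc(34): first-fit scan over [0-36 FREE] -> 0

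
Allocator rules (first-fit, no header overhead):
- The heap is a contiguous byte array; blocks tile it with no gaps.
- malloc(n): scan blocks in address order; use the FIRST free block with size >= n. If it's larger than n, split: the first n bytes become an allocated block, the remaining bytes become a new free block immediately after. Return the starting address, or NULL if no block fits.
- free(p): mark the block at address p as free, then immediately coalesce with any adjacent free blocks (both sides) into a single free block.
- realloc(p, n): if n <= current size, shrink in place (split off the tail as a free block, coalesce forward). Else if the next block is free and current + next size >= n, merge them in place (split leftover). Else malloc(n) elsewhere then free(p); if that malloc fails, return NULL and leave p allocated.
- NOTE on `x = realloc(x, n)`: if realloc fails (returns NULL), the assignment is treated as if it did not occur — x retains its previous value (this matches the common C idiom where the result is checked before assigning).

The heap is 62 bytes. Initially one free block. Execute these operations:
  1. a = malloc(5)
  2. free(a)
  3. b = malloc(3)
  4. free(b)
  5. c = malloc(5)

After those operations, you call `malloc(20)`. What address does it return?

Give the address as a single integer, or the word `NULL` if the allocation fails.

Op 1: a = malloc(5) -> a = 0; heap: [0-4 ALLOC][5-61 FREE]
Op 2: free(a) -> (freed a); heap: [0-61 FREE]
Op 3: b = malloc(3) -> b = 0; heap: [0-2 ALLOC][3-61 FREE]
Op 4: free(b) -> (freed b); heap: [0-61 FREE]
Op 5: c = malloc(5) -> c = 0; heap: [0-4 ALLOC][5-61 FREE]
malloc(20): first-fit scan over [0-4 ALLOC][5-61 FREE] -> 5

Answer: 5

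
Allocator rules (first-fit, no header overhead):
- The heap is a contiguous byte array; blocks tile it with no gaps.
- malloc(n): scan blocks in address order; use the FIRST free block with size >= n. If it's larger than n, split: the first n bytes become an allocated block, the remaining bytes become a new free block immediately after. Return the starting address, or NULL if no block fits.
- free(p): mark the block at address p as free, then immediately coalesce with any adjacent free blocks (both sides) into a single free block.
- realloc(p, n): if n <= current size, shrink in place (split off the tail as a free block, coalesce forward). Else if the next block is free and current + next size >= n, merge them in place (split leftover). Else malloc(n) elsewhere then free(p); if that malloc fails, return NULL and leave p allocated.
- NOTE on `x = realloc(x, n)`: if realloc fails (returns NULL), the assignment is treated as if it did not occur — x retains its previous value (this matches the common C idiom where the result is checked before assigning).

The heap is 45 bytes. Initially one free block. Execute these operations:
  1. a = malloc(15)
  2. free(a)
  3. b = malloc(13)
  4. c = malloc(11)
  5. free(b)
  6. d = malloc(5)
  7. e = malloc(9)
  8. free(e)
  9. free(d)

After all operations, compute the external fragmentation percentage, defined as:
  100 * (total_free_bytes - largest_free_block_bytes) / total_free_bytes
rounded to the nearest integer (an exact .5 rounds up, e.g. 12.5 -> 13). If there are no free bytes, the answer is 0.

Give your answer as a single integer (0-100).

Answer: 38

Derivation:
Op 1: a = malloc(15) -> a = 0; heap: [0-14 ALLOC][15-44 FREE]
Op 2: free(a) -> (freed a); heap: [0-44 FREE]
Op 3: b = malloc(13) -> b = 0; heap: [0-12 ALLOC][13-44 FREE]
Op 4: c = malloc(11) -> c = 13; heap: [0-12 ALLOC][13-23 ALLOC][24-44 FREE]
Op 5: free(b) -> (freed b); heap: [0-12 FREE][13-23 ALLOC][24-44 FREE]
Op 6: d = malloc(5) -> d = 0; heap: [0-4 ALLOC][5-12 FREE][13-23 ALLOC][24-44 FREE]
Op 7: e = malloc(9) -> e = 24; heap: [0-4 ALLOC][5-12 FREE][13-23 ALLOC][24-32 ALLOC][33-44 FREE]
Op 8: free(e) -> (freed e); heap: [0-4 ALLOC][5-12 FREE][13-23 ALLOC][24-44 FREE]
Op 9: free(d) -> (freed d); heap: [0-12 FREE][13-23 ALLOC][24-44 FREE]
Free blocks: [13 21] total_free=34 largest=21 -> 100*(34-21)/34 = 1300/34 ≈ 38.235 -> rounds to 38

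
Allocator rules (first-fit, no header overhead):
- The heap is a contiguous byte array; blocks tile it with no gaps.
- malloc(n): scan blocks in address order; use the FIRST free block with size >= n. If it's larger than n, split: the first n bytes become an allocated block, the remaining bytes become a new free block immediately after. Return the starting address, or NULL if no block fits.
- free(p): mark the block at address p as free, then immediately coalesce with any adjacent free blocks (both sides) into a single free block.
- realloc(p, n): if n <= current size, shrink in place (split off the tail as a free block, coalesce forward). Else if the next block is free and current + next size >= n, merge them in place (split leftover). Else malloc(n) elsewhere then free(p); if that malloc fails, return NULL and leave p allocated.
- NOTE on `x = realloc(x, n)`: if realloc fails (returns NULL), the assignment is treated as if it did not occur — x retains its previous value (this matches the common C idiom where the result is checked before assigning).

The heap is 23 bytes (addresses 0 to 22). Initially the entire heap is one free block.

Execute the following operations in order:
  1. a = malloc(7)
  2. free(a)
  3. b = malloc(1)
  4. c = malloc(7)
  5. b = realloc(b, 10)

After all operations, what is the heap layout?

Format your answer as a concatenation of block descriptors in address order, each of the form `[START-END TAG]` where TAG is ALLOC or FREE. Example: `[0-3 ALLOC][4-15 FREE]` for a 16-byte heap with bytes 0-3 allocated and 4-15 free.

Op 1: a = malloc(7) -> a = 0; heap: [0-6 ALLOC][7-22 FREE]
Op 2: free(a) -> (freed a); heap: [0-22 FREE]
Op 3: b = malloc(1) -> b = 0; heap: [0-0 ALLOC][1-22 FREE]
Op 4: c = malloc(7) -> c = 1; heap: [0-0 ALLOC][1-7 ALLOC][8-22 FREE]
Op 5: b = realloc(b, 10) -> b = 8; heap: [0-0 FREE][1-7 ALLOC][8-17 ALLOC][18-22 FREE]

Answer: [0-0 FREE][1-7 ALLOC][8-17 ALLOC][18-22 FREE]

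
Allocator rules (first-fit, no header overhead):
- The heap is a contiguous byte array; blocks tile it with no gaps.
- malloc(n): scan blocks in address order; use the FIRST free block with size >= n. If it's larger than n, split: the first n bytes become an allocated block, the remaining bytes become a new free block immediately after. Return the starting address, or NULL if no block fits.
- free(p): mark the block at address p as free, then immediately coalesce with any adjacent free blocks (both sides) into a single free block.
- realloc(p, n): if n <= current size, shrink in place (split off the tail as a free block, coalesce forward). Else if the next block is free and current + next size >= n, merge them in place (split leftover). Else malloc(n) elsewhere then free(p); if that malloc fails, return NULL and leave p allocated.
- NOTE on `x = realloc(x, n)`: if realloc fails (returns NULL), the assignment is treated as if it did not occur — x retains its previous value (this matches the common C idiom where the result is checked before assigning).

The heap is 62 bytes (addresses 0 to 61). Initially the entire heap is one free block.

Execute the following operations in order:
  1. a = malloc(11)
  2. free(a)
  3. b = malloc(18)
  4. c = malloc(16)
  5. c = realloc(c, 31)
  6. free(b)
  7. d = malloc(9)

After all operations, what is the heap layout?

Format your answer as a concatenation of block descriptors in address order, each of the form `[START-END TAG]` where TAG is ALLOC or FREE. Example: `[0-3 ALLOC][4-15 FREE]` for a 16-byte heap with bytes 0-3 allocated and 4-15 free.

Answer: [0-8 ALLOC][9-17 FREE][18-48 ALLOC][49-61 FREE]

Derivation:
Op 1: a = malloc(11) -> a = 0; heap: [0-10 ALLOC][11-61 FREE]
Op 2: free(a) -> (freed a); heap: [0-61 FREE]
Op 3: b = malloc(18) -> b = 0; heap: [0-17 ALLOC][18-61 FREE]
Op 4: c = malloc(16) -> c = 18; heap: [0-17 ALLOC][18-33 ALLOC][34-61 FREE]
Op 5: c = realloc(c, 31) -> c = 18; heap: [0-17 ALLOC][18-48 ALLOC][49-61 FREE]
Op 6: free(b) -> (freed b); heap: [0-17 FREE][18-48 ALLOC][49-61 FREE]
Op 7: d = malloc(9) -> d = 0; heap: [0-8 ALLOC][9-17 FREE][18-48 ALLOC][49-61 FREE]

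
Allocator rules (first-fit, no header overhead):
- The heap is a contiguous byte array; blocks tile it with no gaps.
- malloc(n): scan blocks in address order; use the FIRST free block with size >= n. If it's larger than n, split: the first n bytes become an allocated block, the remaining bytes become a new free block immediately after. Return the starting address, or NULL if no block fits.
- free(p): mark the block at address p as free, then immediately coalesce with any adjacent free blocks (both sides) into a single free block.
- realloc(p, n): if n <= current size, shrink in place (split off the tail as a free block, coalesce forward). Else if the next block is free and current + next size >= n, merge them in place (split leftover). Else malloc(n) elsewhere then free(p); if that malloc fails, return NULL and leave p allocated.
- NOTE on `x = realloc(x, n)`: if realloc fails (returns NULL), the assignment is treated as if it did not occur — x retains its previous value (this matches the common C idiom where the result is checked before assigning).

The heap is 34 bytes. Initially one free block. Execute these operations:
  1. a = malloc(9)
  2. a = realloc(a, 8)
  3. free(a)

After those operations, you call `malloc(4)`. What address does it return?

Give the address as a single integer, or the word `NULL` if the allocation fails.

Answer: 0

Derivation:
Op 1: a = malloc(9) -> a = 0; heap: [0-8 ALLOC][9-33 FREE]
Op 2: a = realloc(a, 8) -> a = 0; heap: [0-7 ALLOC][8-33 FREE]
Op 3: free(a) -> (freed a); heap: [0-33 FREE]
malloc(4): first-fit scan over [0-33 FREE] -> 0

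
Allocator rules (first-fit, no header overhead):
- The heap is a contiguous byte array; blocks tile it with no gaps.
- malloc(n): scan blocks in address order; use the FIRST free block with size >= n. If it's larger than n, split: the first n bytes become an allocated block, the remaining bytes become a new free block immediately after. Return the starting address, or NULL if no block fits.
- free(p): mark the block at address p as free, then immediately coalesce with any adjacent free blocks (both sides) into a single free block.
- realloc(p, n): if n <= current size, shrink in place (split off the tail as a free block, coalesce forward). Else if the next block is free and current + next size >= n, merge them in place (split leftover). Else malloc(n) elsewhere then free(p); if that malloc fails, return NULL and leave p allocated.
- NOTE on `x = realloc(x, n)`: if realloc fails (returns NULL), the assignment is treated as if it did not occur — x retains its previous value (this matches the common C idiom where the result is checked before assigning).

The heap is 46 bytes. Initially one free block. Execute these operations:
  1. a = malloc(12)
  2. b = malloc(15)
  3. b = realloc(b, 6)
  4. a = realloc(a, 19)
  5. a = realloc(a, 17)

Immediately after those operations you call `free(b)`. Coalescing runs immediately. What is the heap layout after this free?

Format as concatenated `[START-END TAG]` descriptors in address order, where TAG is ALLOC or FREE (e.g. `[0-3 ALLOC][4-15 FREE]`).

Op 1: a = malloc(12) -> a = 0; heap: [0-11 ALLOC][12-45 FREE]
Op 2: b = malloc(15) -> b = 12; heap: [0-11 ALLOC][12-26 ALLOC][27-45 FREE]
Op 3: b = realloc(b, 6) -> b = 12; heap: [0-11 ALLOC][12-17 ALLOC][18-45 FREE]
Op 4: a = realloc(a, 19) -> a = 18; heap: [0-11 FREE][12-17 ALLOC][18-36 ALLOC][37-45 FREE]
Op 5: a = realloc(a, 17) -> a = 18; heap: [0-11 FREE][12-17 ALLOC][18-34 ALLOC][35-45 FREE]
free(b): b = 12 -> block [12-17 ALLOC]; mark free, coalesce with adjacent free neighbors -> [0-17 FREE][18-34 ALLOC][35-45 FREE]

Answer: [0-17 FREE][18-34 ALLOC][35-45 FREE]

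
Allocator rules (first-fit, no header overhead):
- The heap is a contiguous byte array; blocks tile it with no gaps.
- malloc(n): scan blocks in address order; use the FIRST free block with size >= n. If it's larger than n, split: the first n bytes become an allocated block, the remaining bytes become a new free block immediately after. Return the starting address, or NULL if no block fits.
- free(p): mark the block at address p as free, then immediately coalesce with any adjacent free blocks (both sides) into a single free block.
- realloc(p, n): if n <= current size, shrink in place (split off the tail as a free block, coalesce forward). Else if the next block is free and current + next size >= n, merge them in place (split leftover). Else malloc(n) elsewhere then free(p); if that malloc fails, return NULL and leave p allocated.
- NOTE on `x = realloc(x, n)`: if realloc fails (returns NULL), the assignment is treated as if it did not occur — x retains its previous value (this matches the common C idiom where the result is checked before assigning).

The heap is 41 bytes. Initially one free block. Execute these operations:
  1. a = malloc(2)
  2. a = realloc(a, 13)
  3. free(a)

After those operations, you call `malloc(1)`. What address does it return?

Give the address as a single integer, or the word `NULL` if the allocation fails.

Answer: 0

Derivation:
Op 1: a = malloc(2) -> a = 0; heap: [0-1 ALLOC][2-40 FREE]
Op 2: a = realloc(a, 13) -> a = 0; heap: [0-12 ALLOC][13-40 FREE]
Op 3: free(a) -> (freed a); heap: [0-40 FREE]
malloc(1): first-fit scan over [0-40 FREE] -> 0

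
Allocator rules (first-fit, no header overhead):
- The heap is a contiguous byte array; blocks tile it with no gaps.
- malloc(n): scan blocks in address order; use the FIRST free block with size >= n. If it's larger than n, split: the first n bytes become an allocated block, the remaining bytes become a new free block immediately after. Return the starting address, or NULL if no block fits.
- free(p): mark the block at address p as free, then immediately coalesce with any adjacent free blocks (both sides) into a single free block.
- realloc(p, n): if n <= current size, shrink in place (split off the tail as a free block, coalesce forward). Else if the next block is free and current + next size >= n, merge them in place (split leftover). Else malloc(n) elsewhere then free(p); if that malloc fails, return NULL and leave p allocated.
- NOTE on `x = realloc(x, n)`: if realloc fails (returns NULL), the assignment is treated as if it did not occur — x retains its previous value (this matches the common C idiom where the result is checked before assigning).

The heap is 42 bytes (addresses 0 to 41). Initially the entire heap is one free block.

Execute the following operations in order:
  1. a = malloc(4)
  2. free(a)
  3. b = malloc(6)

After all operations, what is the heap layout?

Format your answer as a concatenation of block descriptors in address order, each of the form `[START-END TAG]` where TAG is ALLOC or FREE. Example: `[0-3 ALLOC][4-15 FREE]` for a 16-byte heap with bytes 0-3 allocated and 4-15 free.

Answer: [0-5 ALLOC][6-41 FREE]

Derivation:
Op 1: a = malloc(4) -> a = 0; heap: [0-3 ALLOC][4-41 FREE]
Op 2: free(a) -> (freed a); heap: [0-41 FREE]
Op 3: b = malloc(6) -> b = 0; heap: [0-5 ALLOC][6-41 FREE]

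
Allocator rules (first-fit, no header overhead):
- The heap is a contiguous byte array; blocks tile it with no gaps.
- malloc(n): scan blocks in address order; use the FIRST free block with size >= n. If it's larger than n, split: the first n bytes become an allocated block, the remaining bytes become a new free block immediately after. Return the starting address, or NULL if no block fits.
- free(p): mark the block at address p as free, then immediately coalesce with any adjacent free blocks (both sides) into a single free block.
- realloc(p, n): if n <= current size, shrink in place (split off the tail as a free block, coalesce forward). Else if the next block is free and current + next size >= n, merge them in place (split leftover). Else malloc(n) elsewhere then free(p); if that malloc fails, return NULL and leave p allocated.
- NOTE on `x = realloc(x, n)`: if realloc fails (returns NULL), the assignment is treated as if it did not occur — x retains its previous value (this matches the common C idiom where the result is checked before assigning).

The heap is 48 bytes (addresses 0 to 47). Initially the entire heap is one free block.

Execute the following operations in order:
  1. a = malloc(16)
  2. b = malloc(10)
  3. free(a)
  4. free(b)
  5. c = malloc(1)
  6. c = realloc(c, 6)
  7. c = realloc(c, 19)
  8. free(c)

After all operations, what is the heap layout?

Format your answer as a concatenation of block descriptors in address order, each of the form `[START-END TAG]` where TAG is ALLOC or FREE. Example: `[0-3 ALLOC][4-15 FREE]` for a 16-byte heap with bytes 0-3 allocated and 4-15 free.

Op 1: a = malloc(16) -> a = 0; heap: [0-15 ALLOC][16-47 FREE]
Op 2: b = malloc(10) -> b = 16; heap: [0-15 ALLOC][16-25 ALLOC][26-47 FREE]
Op 3: free(a) -> (freed a); heap: [0-15 FREE][16-25 ALLOC][26-47 FREE]
Op 4: free(b) -> (freed b); heap: [0-47 FREE]
Op 5: c = malloc(1) -> c = 0; heap: [0-0 ALLOC][1-47 FREE]
Op 6: c = realloc(c, 6) -> c = 0; heap: [0-5 ALLOC][6-47 FREE]
Op 7: c = realloc(c, 19) -> c = 0; heap: [0-18 ALLOC][19-47 FREE]
Op 8: free(c) -> (freed c); heap: [0-47 FREE]

Answer: [0-47 FREE]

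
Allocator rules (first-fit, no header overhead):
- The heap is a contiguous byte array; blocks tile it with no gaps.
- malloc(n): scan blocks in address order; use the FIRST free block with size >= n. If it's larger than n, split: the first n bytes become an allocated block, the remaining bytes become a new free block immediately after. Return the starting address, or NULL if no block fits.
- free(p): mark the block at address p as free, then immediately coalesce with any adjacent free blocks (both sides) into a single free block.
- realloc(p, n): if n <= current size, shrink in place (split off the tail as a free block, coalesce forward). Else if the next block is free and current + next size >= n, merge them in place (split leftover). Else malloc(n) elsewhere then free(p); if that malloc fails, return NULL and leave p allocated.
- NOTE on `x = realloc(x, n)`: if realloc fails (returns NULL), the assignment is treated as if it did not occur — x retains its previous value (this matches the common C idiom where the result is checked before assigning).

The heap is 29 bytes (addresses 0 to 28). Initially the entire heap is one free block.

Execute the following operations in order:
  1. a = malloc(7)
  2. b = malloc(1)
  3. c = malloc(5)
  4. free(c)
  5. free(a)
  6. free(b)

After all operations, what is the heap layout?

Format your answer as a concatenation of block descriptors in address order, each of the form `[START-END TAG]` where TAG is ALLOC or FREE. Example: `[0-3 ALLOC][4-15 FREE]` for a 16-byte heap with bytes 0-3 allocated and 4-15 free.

Op 1: a = malloc(7) -> a = 0; heap: [0-6 ALLOC][7-28 FREE]
Op 2: b = malloc(1) -> b = 7; heap: [0-6 ALLOC][7-7 ALLOC][8-28 FREE]
Op 3: c = malloc(5) -> c = 8; heap: [0-6 ALLOC][7-7 ALLOC][8-12 ALLOC][13-28 FREE]
Op 4: free(c) -> (freed c); heap: [0-6 ALLOC][7-7 ALLOC][8-28 FREE]
Op 5: free(a) -> (freed a); heap: [0-6 FREE][7-7 ALLOC][8-28 FREE]
Op 6: free(b) -> (freed b); heap: [0-28 FREE]

Answer: [0-28 FREE]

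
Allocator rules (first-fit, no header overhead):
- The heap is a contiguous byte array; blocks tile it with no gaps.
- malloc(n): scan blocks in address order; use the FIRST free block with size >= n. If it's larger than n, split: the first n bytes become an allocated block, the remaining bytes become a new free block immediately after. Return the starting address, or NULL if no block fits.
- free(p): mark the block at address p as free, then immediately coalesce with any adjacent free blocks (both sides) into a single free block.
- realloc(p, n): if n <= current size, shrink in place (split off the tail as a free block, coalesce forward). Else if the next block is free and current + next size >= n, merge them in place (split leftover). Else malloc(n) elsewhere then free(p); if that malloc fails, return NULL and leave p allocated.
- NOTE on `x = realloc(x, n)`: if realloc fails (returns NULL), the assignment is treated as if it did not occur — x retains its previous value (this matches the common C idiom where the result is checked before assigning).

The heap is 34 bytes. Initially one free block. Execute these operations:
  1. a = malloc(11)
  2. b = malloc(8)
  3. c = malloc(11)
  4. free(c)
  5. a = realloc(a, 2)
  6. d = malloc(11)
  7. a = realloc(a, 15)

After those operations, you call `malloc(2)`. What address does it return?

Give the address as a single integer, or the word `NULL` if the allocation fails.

Op 1: a = malloc(11) -> a = 0; heap: [0-10 ALLOC][11-33 FREE]
Op 2: b = malloc(8) -> b = 11; heap: [0-10 ALLOC][11-18 ALLOC][19-33 FREE]
Op 3: c = malloc(11) -> c = 19; heap: [0-10 ALLOC][11-18 ALLOC][19-29 ALLOC][30-33 FREE]
Op 4: free(c) -> (freed c); heap: [0-10 ALLOC][11-18 ALLOC][19-33 FREE]
Op 5: a = realloc(a, 2) -> a = 0; heap: [0-1 ALLOC][2-10 FREE][11-18 ALLOC][19-33 FREE]
Op 6: d = malloc(11) -> d = 19; heap: [0-1 ALLOC][2-10 FREE][11-18 ALLOC][19-29 ALLOC][30-33 FREE]
Op 7: a = realloc(a, 15) -> NULL (a unchanged); heap: [0-1 ALLOC][2-10 FREE][11-18 ALLOC][19-29 ALLOC][30-33 FREE]
malloc(2): first-fit scan over [0-1 ALLOC][2-10 FREE][11-18 ALLOC][19-29 ALLOC][30-33 FREE] -> 2

Answer: 2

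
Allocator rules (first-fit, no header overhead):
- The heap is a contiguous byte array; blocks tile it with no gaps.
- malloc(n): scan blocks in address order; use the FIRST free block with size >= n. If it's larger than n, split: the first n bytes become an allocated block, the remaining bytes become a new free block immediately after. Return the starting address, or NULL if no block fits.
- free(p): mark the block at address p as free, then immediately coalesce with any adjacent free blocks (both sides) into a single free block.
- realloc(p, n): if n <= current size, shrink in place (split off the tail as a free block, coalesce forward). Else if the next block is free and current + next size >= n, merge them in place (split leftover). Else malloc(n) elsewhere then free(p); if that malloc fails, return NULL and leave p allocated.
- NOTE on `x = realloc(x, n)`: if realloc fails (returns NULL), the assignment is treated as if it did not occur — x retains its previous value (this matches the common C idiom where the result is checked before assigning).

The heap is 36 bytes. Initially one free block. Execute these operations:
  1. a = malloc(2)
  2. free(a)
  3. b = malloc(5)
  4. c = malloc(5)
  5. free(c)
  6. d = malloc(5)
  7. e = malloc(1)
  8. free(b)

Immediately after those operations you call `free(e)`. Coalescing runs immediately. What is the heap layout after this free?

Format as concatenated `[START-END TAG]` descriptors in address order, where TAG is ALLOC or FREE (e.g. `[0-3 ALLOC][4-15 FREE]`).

Answer: [0-4 FREE][5-9 ALLOC][10-35 FREE]

Derivation:
Op 1: a = malloc(2) -> a = 0; heap: [0-1 ALLOC][2-35 FREE]
Op 2: free(a) -> (freed a); heap: [0-35 FREE]
Op 3: b = malloc(5) -> b = 0; heap: [0-4 ALLOC][5-35 FREE]
Op 4: c = malloc(5) -> c = 5; heap: [0-4 ALLOC][5-9 ALLOC][10-35 FREE]
Op 5: free(c) -> (freed c); heap: [0-4 ALLOC][5-35 FREE]
Op 6: d = malloc(5) -> d = 5; heap: [0-4 ALLOC][5-9 ALLOC][10-35 FREE]
Op 7: e = malloc(1) -> e = 10; heap: [0-4 ALLOC][5-9 ALLOC][10-10 ALLOC][11-35 FREE]
Op 8: free(b) -> (freed b); heap: [0-4 FREE][5-9 ALLOC][10-10 ALLOC][11-35 FREE]
free(e): e = 10 -> block [10-10 ALLOC]; mark free, coalesce with adjacent free neighbors -> [0-4 FREE][5-9 ALLOC][10-35 FREE]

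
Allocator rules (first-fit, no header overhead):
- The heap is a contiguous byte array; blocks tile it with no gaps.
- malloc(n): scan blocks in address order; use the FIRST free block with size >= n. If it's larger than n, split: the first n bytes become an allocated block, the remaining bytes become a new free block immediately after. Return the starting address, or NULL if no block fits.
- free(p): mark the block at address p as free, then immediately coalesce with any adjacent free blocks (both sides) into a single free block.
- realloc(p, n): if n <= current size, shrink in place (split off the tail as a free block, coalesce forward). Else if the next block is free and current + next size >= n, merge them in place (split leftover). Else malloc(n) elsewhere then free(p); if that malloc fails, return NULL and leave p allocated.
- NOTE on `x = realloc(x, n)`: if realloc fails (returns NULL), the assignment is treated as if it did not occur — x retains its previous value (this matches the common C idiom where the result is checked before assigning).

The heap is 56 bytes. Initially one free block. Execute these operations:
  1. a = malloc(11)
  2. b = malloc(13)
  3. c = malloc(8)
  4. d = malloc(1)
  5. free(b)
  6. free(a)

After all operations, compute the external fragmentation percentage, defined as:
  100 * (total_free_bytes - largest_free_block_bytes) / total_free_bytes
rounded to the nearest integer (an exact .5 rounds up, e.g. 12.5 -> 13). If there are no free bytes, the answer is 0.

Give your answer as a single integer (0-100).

Op 1: a = malloc(11) -> a = 0; heap: [0-10 ALLOC][11-55 FREE]
Op 2: b = malloc(13) -> b = 11; heap: [0-10 ALLOC][11-23 ALLOC][24-55 FREE]
Op 3: c = malloc(8) -> c = 24; heap: [0-10 ALLOC][11-23 ALLOC][24-31 ALLOC][32-55 FREE]
Op 4: d = malloc(1) -> d = 32; heap: [0-10 ALLOC][11-23 ALLOC][24-31 ALLOC][32-32 ALLOC][33-55 FREE]
Op 5: free(b) -> (freed b); heap: [0-10 ALLOC][11-23 FREE][24-31 ALLOC][32-32 ALLOC][33-55 FREE]
Op 6: free(a) -> (freed a); heap: [0-23 FREE][24-31 ALLOC][32-32 ALLOC][33-55 FREE]
Free blocks: [24 23] total_free=47 largest=24 -> 100*(47-24)/47 = 2300/47 ≈ 48.936 -> rounds to 49

Answer: 49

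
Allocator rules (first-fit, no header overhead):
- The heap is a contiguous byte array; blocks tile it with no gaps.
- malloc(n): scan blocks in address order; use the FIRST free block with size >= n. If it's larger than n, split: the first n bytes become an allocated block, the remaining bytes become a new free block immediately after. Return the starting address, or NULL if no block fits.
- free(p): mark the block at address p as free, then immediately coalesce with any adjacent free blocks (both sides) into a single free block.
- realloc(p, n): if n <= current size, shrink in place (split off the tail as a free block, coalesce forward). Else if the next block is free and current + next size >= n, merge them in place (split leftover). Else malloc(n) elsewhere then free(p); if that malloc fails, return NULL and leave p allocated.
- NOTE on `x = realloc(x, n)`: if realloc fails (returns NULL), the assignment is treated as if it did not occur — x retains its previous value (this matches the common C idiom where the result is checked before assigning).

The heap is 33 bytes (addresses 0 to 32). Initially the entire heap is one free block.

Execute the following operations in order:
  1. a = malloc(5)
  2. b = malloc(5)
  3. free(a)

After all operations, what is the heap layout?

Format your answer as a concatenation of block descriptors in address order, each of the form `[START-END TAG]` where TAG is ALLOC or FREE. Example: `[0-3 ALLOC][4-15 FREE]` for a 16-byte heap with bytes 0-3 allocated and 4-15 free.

Answer: [0-4 FREE][5-9 ALLOC][10-32 FREE]

Derivation:
Op 1: a = malloc(5) -> a = 0; heap: [0-4 ALLOC][5-32 FREE]
Op 2: b = malloc(5) -> b = 5; heap: [0-4 ALLOC][5-9 ALLOC][10-32 FREE]
Op 3: free(a) -> (freed a); heap: [0-4 FREE][5-9 ALLOC][10-32 FREE]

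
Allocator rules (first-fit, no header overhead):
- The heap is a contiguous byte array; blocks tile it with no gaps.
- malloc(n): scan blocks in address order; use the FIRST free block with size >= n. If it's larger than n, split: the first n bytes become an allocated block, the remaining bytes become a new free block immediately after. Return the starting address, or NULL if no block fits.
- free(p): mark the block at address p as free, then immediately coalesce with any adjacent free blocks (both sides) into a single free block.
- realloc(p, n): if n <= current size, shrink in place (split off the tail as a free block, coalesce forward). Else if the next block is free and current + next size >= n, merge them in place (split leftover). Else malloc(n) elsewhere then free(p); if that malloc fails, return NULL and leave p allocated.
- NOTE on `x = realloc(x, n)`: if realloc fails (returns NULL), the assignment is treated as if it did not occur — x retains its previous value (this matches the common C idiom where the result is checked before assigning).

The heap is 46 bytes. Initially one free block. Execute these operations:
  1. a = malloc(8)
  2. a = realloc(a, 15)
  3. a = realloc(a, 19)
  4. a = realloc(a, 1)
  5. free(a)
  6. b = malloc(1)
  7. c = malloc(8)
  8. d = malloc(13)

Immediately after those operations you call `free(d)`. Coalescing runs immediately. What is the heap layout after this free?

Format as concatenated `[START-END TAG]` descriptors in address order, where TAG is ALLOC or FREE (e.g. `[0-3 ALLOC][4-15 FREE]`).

Op 1: a = malloc(8) -> a = 0; heap: [0-7 ALLOC][8-45 FREE]
Op 2: a = realloc(a, 15) -> a = 0; heap: [0-14 ALLOC][15-45 FREE]
Op 3: a = realloc(a, 19) -> a = 0; heap: [0-18 ALLOC][19-45 FREE]
Op 4: a = realloc(a, 1) -> a = 0; heap: [0-0 ALLOC][1-45 FREE]
Op 5: free(a) -> (freed a); heap: [0-45 FREE]
Op 6: b = malloc(1) -> b = 0; heap: [0-0 ALLOC][1-45 FREE]
Op 7: c = malloc(8) -> c = 1; heap: [0-0 ALLOC][1-8 ALLOC][9-45 FREE]
Op 8: d = malloc(13) -> d = 9; heap: [0-0 ALLOC][1-8 ALLOC][9-21 ALLOC][22-45 FREE]
free(d): d = 9 -> block [9-21 ALLOC]; mark free, coalesce with adjacent free neighbors -> [0-0 ALLOC][1-8 ALLOC][9-45 FREE]

Answer: [0-0 ALLOC][1-8 ALLOC][9-45 FREE]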